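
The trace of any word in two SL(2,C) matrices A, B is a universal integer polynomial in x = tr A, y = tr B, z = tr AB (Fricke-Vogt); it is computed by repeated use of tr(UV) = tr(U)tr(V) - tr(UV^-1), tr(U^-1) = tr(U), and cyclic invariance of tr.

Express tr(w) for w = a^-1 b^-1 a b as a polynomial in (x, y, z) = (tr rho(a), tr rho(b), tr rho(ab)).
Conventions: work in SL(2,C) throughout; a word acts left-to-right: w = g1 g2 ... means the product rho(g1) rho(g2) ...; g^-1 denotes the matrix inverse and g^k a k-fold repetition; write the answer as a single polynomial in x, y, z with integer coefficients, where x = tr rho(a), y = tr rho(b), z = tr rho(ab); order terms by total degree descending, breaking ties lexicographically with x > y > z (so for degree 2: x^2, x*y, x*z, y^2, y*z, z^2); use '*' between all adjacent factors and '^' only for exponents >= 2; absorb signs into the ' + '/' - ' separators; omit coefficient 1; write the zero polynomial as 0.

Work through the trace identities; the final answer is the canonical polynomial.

-x*y*z + x^2 + y^2 + z^2 - 2

trace(b a b) = trace(b)*trace(a b) - trace(a)   [square of b] = y*z - x
trace(b a b a) = trace(a b)*trace(a b) - trace(1)   [split at a repeated a] = z^2 - 2
trace(a b a^-1 b) = trace(b a b)*trace(a) - trace(b a b a)   [inverse elimination on a] = x*y*z - x^2 - z^2 + 2
trace(a^-1 b^-1 a b) = trace(a b a^-1)*trace(b) - trace(a b a^-1 b)   [inverse elimination on b] = -x*y*z + x^2 + y^2 + z^2 - 2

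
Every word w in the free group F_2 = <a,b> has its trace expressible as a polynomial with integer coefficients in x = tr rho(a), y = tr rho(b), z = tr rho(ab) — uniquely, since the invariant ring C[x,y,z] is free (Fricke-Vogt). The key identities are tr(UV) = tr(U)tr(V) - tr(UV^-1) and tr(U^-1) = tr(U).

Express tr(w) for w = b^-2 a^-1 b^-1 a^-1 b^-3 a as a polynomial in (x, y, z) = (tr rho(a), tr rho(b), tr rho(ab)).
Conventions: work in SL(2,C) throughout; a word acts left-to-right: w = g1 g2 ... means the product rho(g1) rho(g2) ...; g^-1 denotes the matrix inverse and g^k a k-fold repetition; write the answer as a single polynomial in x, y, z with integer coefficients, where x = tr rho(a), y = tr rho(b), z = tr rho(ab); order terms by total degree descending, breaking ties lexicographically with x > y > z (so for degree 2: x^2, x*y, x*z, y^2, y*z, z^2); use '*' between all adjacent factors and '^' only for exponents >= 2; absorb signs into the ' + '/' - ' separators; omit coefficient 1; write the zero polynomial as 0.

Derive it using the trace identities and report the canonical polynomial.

so tr(b^-1) = tr(b) = y
tr(b a b) = tr(b) * tr(a b) - tr(a) = y*z - x
so tr(b a b a) = tr(a b) * tr(a b) - tr(1)   [split at repeated a] = z^2 - 2
tr(a b a^-1 b) = tr(b a b) * tr(a) - tr(b a b a) = x*y*z - x^2 - z^2 + 2
tr(a^-1 b^-1 a b) = tr(a b a^-1) * tr(b) - tr(a b a^-1 b) = -x*y*z + x^2 + y^2 + z^2 - 2
reduce: tr(b^-1 a b^-1 a^-1) = tr(a^-1 b^-1 a) * tr(b) - tr(a^-1 b^-1 a b) = x*y*z - x^2 - z^2 + 2
reduce: tr(b^-1 a b^-1 a^-1 b^-1) = tr(b^-1 a b^-1 a^-1) * tr(b) - tr(b^-1 a b^-1 a^-1 b) = x*y^2*z - x^2*y - y*z^2 + y
tr(b^-2 a b^-1 a^-1 b^-1) = tr(b^-1 a b^-1 a^-1 b^-1) * tr(b) - tr(b^-1 a b^-1 a^-1) = x*y^3*z - x^2*y^2 - y^2*z^2 - x*y*z + x^2 + y^2 + z^2 - 2
tr(b^-1 a) = tr(a) * tr(b) - tr(a b) = x*y - z
reduce: tr(b^-2 a) = tr(b^-1 a) * tr(b) - tr(b^-1 a b) = x*y^2 - y*z - x
tr(b^-2 a b^-1) = tr(b^-2 a) * tr(b) - tr(b^-2 a b) = x*y^3 - y^2*z - 2*x*y + z
tr(a^2) = tr(a) * tr(a) - tr(1) = x^2 - 2
tr(a^2 b) = tr(a) * tr(b a) - tr(b) = x*z - y
tr(b^-1 a^2) = tr(a^2) * tr(b) - tr(a^2 b) = x^2*y - x*z - y
tr(a b^-2 a) = tr(b^-1 a^2) * tr(b) - tr(b^-1 a^2 b) = x^2*y^2 - x*y*z - x^2 - y^2 + 2
tr(a^2 b a) = tr(a) * tr(b a^2) - tr(b a) = x^2*z - x*y - z
tr(a^2 b a b) = tr(a) * tr(b a b a) - tr(b a b) = x*z^2 - y*z - x
tr(b^-1 a^2 b a) = tr(a^2 b a) * tr(b) - tr(a^2 b a b) = x^2*y*z - x*y^2 - x*z^2 + x
reduce: tr(a b a b^-2 a) = tr(b^-1 a^2 b a) * tr(b) - tr(b^-1 a^2 b a b) = x^2*y^2*z - x*y^3 - x*y*z^2 - x^2*z + 2*x*y + z
tr(a b a b a b) = tr(b a b a) * tr(b a) - tr(a b)   [split at repeated b] = z^3 - 3*z
tr(b^-1 a b a b a) = tr(a b a b a) * tr(b) - tr(a b a b a b) = x*y*z^2 - y^2*z - z^3 - x*y + 3*z
so tr(a b a b^-2 a b) = tr(b^-1 a b a b a) * tr(b) - tr(b^-1 a b a b a b) = x*y^2*z^2 - y^3*z - y*z^3 - x*y^2 - x*z^2 + 4*y*z + x
tr(b a b^-2 a b^-1 a) = tr(a b a b^-2 a) * tr(b) - tr(a b a b^-2 a b) = x^2*y^3*z - x*y^4 - 2*x*y^2*z^2 - x^2*y*z + y^3*z + y*z^3 + 3*x*y^2 + x*z^2 - 3*y*z - x
so tr(a b^-2 a b^-1 a^-1 b) = tr(b a b^-2 a b^-1) * tr(a) - tr(b a b^-2 a b^-1 a) = -x^2*y^3*z + x^3*y^2 + x*y^4 + 2*x*y^2*z^2 - y^3*z - y*z^3 - x^3 - 4*x*y^2 - x*z^2 + 3*y*z + 3*x
tr(b^-2 a b^-1 a^-1 b^-1 a) = tr(a b^-2 a b^-1 a^-1) * tr(b) - tr(a b^-2 a b^-1 a^-1 b) = x^2*y^3*z - x^3*y^2 - 2*x*y^2*z^2 + y*z^3 + x^3 + 2*x*y^2 + x*z^2 - 2*y*z - 3*x
tr(b^-1 a^-1 b^-1 a^-1 b^-2 a) = tr(b^-2 a b^-1 a^-1 b^-1) * tr(a) - tr(b^-2 a b^-1 a^-1 b^-1 a) = x*y^2*z^2 - x^2*y*z - y*z^3 - x*y^2 + 2*y*z + x
tr(b^-2) = tr(b^-1) * tr(b) - tr(1) = y^2 - 2
so tr(b^-3) = tr(b^-2) * tr(b) - tr(b^-1) = y^3 - 3*y
tr(b^-1 a^-1 b^-2) = tr(b^-3) * tr(a) - tr(b^-3 a) = y^2*z - x*y - z
tr(b^-2 a b^-2 a^-1 b^-1 a^-1) = tr(b^-1 a^-1 b^-1 a^-1 b^-2 a) * tr(b) - tr(b^-1 a^-1 b^-1 a^-1 b^-2 a b) = x*y^3*z^2 - x^2*y^2*z - y^2*z^3 - x*y^3 + y^2*z + 2*x*y + z
tr(b^-1 a b^-2 a^-1 b^-1) = tr(b^-1 a^-1 b^-2 a) * tr(b) - tr(b^-1 a^-1 b^-2 a b) = x*y^3*z - x^2*y^2 - y^2*z^2 + 2
tr(b a^2 b) = tr(b) * tr(a^2 b) - tr(a^2) = x*y*z - x^2 - y^2 + 2
reduce: tr(a^-1 b a^2 b) = tr(b a^2 b) * tr(a) - tr(b a^2 b a) = x^2*y*z - x^3 - x*y^2 - x*z^2 + y*z + 3*x
so tr(a b^-1 a^-1 b a) = tr(a^-1 b a^2) * tr(b) - tr(a^-1 b a^2 b) = -x^2*y*z + x^3 + x*y^2 + x*z^2 - 3*x
reduce: tr(b a b a b) = tr(b) * tr(a b a b) - tr(a b a) = y*z^2 - x*z - y
reduce: tr(a^-1 b a b a b) = tr(b a b a b) * tr(a) - tr(b a b a b a) = x*y*z^2 - x^2*z - z^3 - x*y + 3*z
reduce: tr(a b^-1 a^-1 b a b) = tr(a^-1 b a b a) * tr(b) - tr(a^-1 b a b a b) = -x*y*z^2 + x^2*z + y^2*z + z^3 - 3*z
so tr(a b^-1 a b^-1 a^-1 b) = tr(a b^-1 a^-1 b a) * tr(b) - tr(a b^-1 a^-1 b a b) = -x^2*y^2*z + x^3*y + x*y^3 + 2*x*y*z^2 - x^2*z - y^2*z - z^3 - 3*x*y + 3*z
tr(a^-1 b^-1 a b^-1 a b^-1) = tr(a b^-1 a b^-1 a^-1) * tr(b) - tr(a b^-1 a b^-1 a^-1 b) = x^2*y^2*z - x^3*y - 2*x*y*z^2 + x^2*z + z^3 + 2*x*y - 3*z
so tr(b^-1 a b^-2 a^-1 b^-1 a) = tr(a^-1 b^-1 a b^-1 a b^-1) * tr(b) - tr(a^-1 b^-1 a b^-1 a) = x^2*y^3*z - x^3*y^2 - 2*x*y^2*z^2 + x^2*y*z + y*z^3 + x*y^2 - 2*y*z + x
tr(b^-1 a b^-2 a^-1 b^-1 a^-1) = tr(b^-1 a b^-2 a^-1 b^-1) * tr(a) - tr(b^-1 a b^-2 a^-1 b^-1 a) = x*y^2*z^2 - x^2*y*z - y*z^3 - x*y^2 + 2*y*z + x
tr(b^-2 a^-1 b^-1 a^-1 b^-3 a) = tr(b^-2 a b^-2 a^-1 b^-1 a^-1) * tr(b) - tr(b^-2 a b^-2 a^-1 b^-1 a^-1 b) = x*y^4*z^2 - x^2*y^3*z - y^3*z^3 - x*y^4 - x*y^2*z^2 + x^2*y*z + y^3*z + y*z^3 + 3*x*y^2 - y*z - x

x*y^4*z^2 - x^2*y^3*z - y^3*z^3 - x*y^4 - x*y^2*z^2 + x^2*y*z + y^3*z + y*z^3 + 3*x*y^2 - y*z - x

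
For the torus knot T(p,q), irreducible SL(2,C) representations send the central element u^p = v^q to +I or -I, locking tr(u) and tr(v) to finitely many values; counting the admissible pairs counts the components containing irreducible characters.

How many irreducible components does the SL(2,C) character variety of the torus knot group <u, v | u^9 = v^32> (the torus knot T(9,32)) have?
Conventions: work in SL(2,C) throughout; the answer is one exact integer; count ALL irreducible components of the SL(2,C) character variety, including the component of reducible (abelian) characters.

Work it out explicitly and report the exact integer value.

For T(9,32): irreducibility forces the central element u^9 = v^32 to one of +I, -I.
On an irreducible component, tr(u) is locked at 2*cos(pi*alpha/9) for some alpha in 1..8, and tr(v) at 2*cos(pi*beta/32) for some beta in 1..31.
Consistency of u^9 = (-1)^alpha I with v^32 = (-1)^beta I forces alpha = beta (mod 2).
Counting: 4 odd alphas x 16 odd betas + 4 even alphas x 15 even betas = 64 + 60 = 124.
components with irreducible characters: 124; plus the single component of reducible (abelian) characters: total 125.

125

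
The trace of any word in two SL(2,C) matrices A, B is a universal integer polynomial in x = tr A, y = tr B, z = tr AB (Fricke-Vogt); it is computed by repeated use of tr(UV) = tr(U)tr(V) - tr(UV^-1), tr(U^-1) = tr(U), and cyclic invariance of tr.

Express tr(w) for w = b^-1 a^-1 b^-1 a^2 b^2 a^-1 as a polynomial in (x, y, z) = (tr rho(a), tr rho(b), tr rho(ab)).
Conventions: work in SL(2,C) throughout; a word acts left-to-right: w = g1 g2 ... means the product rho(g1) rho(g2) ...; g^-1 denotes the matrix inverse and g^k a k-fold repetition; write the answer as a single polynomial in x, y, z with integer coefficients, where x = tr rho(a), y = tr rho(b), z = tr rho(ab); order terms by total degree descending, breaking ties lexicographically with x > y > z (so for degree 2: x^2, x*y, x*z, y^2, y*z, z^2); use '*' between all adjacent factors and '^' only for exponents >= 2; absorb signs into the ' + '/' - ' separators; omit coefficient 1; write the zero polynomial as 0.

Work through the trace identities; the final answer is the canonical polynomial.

use: trace(b^2 a) = trace(b) trace(a b) - trace(a) = y*z - x
apply: trace(b^2) = trace(b) trace(b) - trace(1) = y^2 - 2
trace(a b^2 a) = trace(a) trace(b^2 a) - trace(b^2) = x*y*z - x^2 - y^2 + 2
use: trace(a b a b) = trace(a b) trace(a b) - trace(1)   [split at repeated a] = z^2 - 2
apply: trace(a b a) = trace(a) trace(b a) - trace(b) = x*z - y
apply: trace(a b^2 a b) = trace(b) trace(a b a b) - trace(a b a) = y*z^2 - x*z - y
trace(b^-1 a b^2 a) = trace(a b^2 a) trace(b) - trace(a b^2 a b) = x*y^2*z - x^2*y - y^3 - y*z^2 + x*z + 3*y
trace(a b^2 a^-1 b^-1) = trace(b^-1 a b^2) trace(a) - trace(b^-1 a b^2 a) = -x*y^2*z + x^2*y + y^3 + y*z^2 - 3*y
trace(b^3 a) = trace(b) trace(a b^2) - trace(a b) = y^2*z - x*y - z
use: trace(b^3) = trace(b) trace(b^2) - trace(b) = y^3 - 3*y
trace(b a^2 b^2) = trace(a) trace(b^3 a) - trace(b^3) = x*y^2*z - x^2*y - y^3 - x*z + 3*y
apply: trace(a b a^2 b) = trace(a) trace(b a b a) - trace(b a b) = x*z^2 - y*z - x
trace(a b a^2) = trace(a) trace(a b a) - trace(a b) = x^2*z - x*y - z
trace(b a b a^2 b) = trace(b) trace(a b a^2 b) - trace(a b a^2) = x*y*z^2 - x^2*z - y^2*z + z
trace(b a b a^2 b^2) = trace(b) trace(b a b a^2 b) - trace(b a b a^2) = x*y^2*z^2 - x^2*y*z - y^3*z - x*z^2 + 2*y*z + x
apply: trace(b a b a b a) = trace(b a b a) trace(b a) - trace(a b)   [split at repeated b] = z^3 - 3*z
apply: trace(a b a b a^2 b) = trace(a) trace(b a b a b a) - trace(b a b a b) = x*z^3 - y*z^2 - 2*x*z + y
trace(a b a b a^2) = trace(a) trace(b a b a^2) - trace(b a b a) = x^2*z^2 - x*y*z - x^2 - z^2 + 2
trace(b a b a^2 b^2 a) = trace(b) trace(a b a b a^2 b) - trace(a b a b a^2) = x*y*z^3 - x^2*z^2 - y^2*z^2 - x*y*z + x^2 + y^2 + z^2 - 2
trace(a b a^2 b^2 a^-1 b) = trace(b a b a^2 b^2) trace(a) - trace(b a b a^2 b^2 a) = x^2*y^2*z^2 - x^3*y*z - x*y^3*z - x*y*z^3 + y^2*z^2 + 3*x*y*z - y^2 - z^2 + 2
apply: trace(b a^2 b^2 a^-1 b^-1 a) = trace(a b a^2 b^2 a^-1) trace(b) - trace(a b a^2 b^2 a^-1 b) = -x^2*y^2*z^2 + x^3*y*z + 2*x*y^3*z + x*y*z^3 - x^2*y^2 - y^4 - y^2*z^2 - 4*x*y*z + 4*y^2 + z^2 - 2
trace(a^2 b^2 a^-1 b^-1 a^-1 b) = trace(b a^2 b^2 a^-1 b^-1) trace(a) - trace(b a^2 b^2 a^-1 b^-1 a) = x^2*y^2*z^2 - x^3*y*z - 2*x*y^3*z - x*y*z^3 + x^2*y^2 + y^4 + y^2*z^2 + 5*x*y*z - x^2 - 4*y^2 - z^2 + 2
trace(b^-1 a^-1 b^-1 a^2 b^2 a^-1) = trace(a^2 b^2 a^-1 b^-1 a^-1) trace(b) - trace(a^2 b^2 a^-1 b^-1 a^-1 b) = -x^2*y^2*z^2 + x^3*y*z + x*y^3*z + x*y*z^3 - 5*x*y*z + x^2 + y^2 + z^2 - 2

-x^2*y^2*z^2 + x^3*y*z + x*y^3*z + x*y*z^3 - 5*x*y*z + x^2 + y^2 + z^2 - 2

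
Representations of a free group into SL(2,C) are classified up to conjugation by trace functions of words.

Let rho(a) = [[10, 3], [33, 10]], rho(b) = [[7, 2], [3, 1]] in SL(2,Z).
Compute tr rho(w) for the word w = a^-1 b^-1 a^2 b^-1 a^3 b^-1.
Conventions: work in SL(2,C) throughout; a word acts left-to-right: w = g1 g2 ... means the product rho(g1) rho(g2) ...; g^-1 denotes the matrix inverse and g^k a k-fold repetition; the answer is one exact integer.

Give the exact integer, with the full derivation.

11594108

rho(a^-1) = [[10, -3], [-33, 10]]
... * rho(b^-1) = [[1, -2], [-3, 7]]  ->  [[19, -41], [-63, 136]]
... * rho(a) = [[10, 3], [33, 10]]  ->  [[-1163, -353], [3858, 1171]]
... * rho(a) = [[10, 3], [33, 10]]  ->  [[-23279, -7019], [77223, 23284]]
... * rho(b^-1) = [[1, -2], [-3, 7]]  ->  [[-2222, -2575], [7371, 8542]]
... * rho(a) = [[10, 3], [33, 10]]  ->  [[-107195, -32416], [355596, 107533]]
... * rho(a) = [[10, 3], [33, 10]]  ->  [[-2141678, -645745], [7104549, 2142118]]
... * rho(a) = [[10, 3], [33, 10]]  ->  [[-42726365, -12882484], [141735384, 42734827]]
... * rho(b^-1) = [[1, -2], [-3, 7]]  ->  [[-4078913, -4724658], [13530903, 15673021]]
tr = -4078913 + 15673021 = 11594108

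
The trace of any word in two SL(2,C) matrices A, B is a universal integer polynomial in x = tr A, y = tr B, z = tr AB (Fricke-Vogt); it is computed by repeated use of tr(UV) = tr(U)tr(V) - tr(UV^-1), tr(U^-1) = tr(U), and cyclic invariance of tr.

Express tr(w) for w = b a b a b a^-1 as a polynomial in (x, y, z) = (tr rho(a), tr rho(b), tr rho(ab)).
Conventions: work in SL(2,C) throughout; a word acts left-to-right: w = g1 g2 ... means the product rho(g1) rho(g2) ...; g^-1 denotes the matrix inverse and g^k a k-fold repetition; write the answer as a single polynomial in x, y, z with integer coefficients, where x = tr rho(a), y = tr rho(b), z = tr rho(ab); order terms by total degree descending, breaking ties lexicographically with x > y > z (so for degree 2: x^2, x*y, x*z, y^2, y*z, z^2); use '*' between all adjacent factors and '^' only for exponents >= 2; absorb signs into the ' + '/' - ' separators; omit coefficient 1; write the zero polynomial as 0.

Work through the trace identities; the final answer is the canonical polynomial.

x*y*z^2 - x^2*z - z^3 - x*y + 3*z

tr(a b a b) = tr(b a)*tr(b a) - tr(1)  (split on b) = z^2 - 2
tr(a b a) = tr(a)*tr(b a) - tr(b)  (reduce the a square) = x*z - y
tr(b a b a b) = tr(b)*tr(a b a b) - tr(a b a)  (reduce the b square) = y*z^2 - x*z - y
tr(b a b a b a) = tr(b a)*tr(b a b a) - tr(b^-1 a^-1)  (split on b) = z^3 - 3*z
tr(b a b a b a^-1) = tr(b a b a b)*tr(a) - tr(b a b a b a)  (eliminate a^-1) = x*y*z^2 - x^2*z - z^3 - x*y + 3*z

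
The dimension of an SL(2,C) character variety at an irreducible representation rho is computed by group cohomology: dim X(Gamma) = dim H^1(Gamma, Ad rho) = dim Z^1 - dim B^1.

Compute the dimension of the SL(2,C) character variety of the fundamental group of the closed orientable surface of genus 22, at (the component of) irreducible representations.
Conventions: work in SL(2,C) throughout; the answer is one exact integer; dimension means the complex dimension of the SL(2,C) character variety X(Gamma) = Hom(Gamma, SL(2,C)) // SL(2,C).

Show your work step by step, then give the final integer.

126

Gamma = pi_1(Sigma_22) = < a_1, b_1, ..., a_22, b_22 | prod [a_i, b_i] > has 2g = 44 generators and 1 relator.
Before the relator condition, cocycle space has dim 3*44 = 132.
d_2 is surjective at irreducible rho (its cokernel H^2 is dual to H^0 = 0), so dim Z^1 = 132 - 3 = 129.
Coboundaries contribute dim B^1 = 3 (injective at irreducible rho).
dim H^1 = 129 - 3 = 126 = dim X.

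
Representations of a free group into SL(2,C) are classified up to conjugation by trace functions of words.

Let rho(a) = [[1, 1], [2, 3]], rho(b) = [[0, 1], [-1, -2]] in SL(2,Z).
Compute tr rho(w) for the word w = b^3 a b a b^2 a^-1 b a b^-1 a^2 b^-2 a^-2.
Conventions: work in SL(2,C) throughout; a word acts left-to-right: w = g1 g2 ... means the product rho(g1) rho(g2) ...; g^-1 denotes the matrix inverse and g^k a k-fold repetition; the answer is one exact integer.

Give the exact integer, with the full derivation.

-198

rho(b) = [[0, 1], [-1, -2]]
... * rho(b) = [[0, 1], [-1, -2]]  ->  [[-1, -2], [2, 3]]
... * rho(b) = [[0, 1], [-1, -2]]  ->  [[2, 3], [-3, -4]]
... * rho(a) = [[1, 1], [2, 3]]  ->  [[8, 11], [-11, -15]]
... * rho(b) = [[0, 1], [-1, -2]]  ->  [[-11, -14], [15, 19]]
... * rho(a) = [[1, 1], [2, 3]]  ->  [[-39, -53], [53, 72]]
... * rho(b) = [[0, 1], [-1, -2]]  ->  [[53, 67], [-72, -91]]
... * rho(b) = [[0, 1], [-1, -2]]  ->  [[-67, -81], [91, 110]]
... * rho(a^-1) = [[3, -1], [-2, 1]]  ->  [[-39, -14], [53, 19]]
... * rho(b) = [[0, 1], [-1, -2]]  ->  [[14, -11], [-19, 15]]
... * rho(a) = [[1, 1], [2, 3]]  ->  [[-8, -19], [11, 26]]
... * rho(b^-1) = [[-2, -1], [1, 0]]  ->  [[-3, 8], [4, -11]]
... * rho(a) = [[1, 1], [2, 3]]  ->  [[13, 21], [-18, -29]]
... * rho(a) = [[1, 1], [2, 3]]  ->  [[55, 76], [-76, -105]]
... * rho(b^-1) = [[-2, -1], [1, 0]]  ->  [[-34, -55], [47, 76]]
... * rho(b^-1) = [[-2, -1], [1, 0]]  ->  [[13, 34], [-18, -47]]
... * rho(a^-1) = [[3, -1], [-2, 1]]  ->  [[-29, 21], [40, -29]]
... * rho(a^-1) = [[3, -1], [-2, 1]]  ->  [[-129, 50], [178, -69]]
tr = -129 + -69 = -198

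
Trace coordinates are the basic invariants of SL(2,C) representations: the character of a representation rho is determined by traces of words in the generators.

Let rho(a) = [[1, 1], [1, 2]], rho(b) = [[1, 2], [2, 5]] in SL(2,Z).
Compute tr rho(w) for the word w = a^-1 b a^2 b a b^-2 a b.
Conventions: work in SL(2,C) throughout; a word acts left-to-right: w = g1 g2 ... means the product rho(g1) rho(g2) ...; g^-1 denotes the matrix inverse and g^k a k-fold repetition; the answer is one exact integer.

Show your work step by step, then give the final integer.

2514

rho(a^-1) = [[2, -1], [-1, 1]]
... * rho(b) = [[1, 2], [2, 5]]  ->  [[0, -1], [1, 3]]
... * rho(a) = [[1, 1], [1, 2]]  ->  [[-1, -2], [4, 7]]
... * rho(a) = [[1, 1], [1, 2]]  ->  [[-3, -5], [11, 18]]
... * rho(b) = [[1, 2], [2, 5]]  ->  [[-13, -31], [47, 112]]
... * rho(a) = [[1, 1], [1, 2]]  ->  [[-44, -75], [159, 271]]
... * rho(b^-1) = [[5, -2], [-2, 1]]  ->  [[-70, 13], [253, -47]]
... * rho(b^-1) = [[5, -2], [-2, 1]]  ->  [[-376, 153], [1359, -553]]
... * rho(a) = [[1, 1], [1, 2]]  ->  [[-223, -70], [806, 253]]
... * rho(b) = [[1, 2], [2, 5]]  ->  [[-363, -796], [1312, 2877]]
tr = -363 + 2877 = 2514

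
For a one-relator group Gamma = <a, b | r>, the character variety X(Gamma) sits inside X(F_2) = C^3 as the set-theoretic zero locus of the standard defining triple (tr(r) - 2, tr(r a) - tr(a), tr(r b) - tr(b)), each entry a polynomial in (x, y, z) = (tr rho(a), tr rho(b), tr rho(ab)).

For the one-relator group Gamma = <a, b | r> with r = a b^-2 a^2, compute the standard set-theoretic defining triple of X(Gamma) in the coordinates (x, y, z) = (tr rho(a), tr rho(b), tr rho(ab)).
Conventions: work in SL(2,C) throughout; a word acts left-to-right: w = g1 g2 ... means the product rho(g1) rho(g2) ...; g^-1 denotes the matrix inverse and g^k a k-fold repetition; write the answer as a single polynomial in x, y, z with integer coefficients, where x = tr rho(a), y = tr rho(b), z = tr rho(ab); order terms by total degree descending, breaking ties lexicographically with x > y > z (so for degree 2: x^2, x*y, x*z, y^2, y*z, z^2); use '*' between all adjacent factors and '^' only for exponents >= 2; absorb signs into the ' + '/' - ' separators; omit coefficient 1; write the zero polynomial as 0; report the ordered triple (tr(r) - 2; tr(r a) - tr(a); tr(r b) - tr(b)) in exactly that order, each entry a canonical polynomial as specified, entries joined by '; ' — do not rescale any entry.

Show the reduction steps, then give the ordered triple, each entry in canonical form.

x^3*y^2 - x^2*y*z - x^3 - 2*x*y^2 + y*z + 3*x - 2; x^4*y^2 - x^3*y*z - x^4 - 3*x^2*y^2 + 2*x*y*z + 4*x^2 + y^2 - x - 2; x^2*y^2*z - x*y^3 - x*y*z^2 - x^2*z + 2*x*y - y + z

tr(a^2) = tr(a) tr(a) - tr(1)   [square of a] = x^2 - 2
tr(a^3) = tr(a) tr(a^2) - tr(a)   [square of a] = x^3 - 3*x
tr(b a^2) = tr(a) tr(b a) - tr(b)   [square of a] = x*z - y
tr(a^3 b) = tr(a) tr(b a^2) - tr(b a)   [square of a] = x^2*z - x*y - z
tr(a^3 b^-1) = tr(a^3) tr(b) - tr(a^3 b)   [inverse elimination on b] = x^3*y - x^2*z - 2*x*y + z
tr(a b^-2 a^2) = tr(a^3 b^-1) tr(b) - tr(a^3)   [inverse elimination on b] = x^3*y^2 - x^2*y*z - x^3 - 2*x*y^2 + y*z + 3*x
tr(a^4) = tr(a) tr(a^3) - tr(a^2)   [square of a] = x^4 - 4*x^2 + 2
tr(a^4 b) = tr(a) tr(a b a^2) - tr(a b a)   [square of a] = x^3*z - x^2*y - 2*x*z + y
tr(a^4 b^-1) = tr(a^4) tr(b) - tr(a^4 b)   [inverse elimination on b] = x^4*y - x^3*z - 3*x^2*y + 2*x*z + y
tr(a b^-2 a^3) = tr(a^4 b^-1) tr(b) - tr(a^4)   [inverse elimination on b] = x^4*y^2 - x^3*y*z - x^4 - 3*x^2*y^2 + 2*x*y*z + 4*x^2 + y^2 - 2
tr(b a b a) = tr(a b) tr(a b) - tr(1)   [split at repeated a] = z^2 - 2
tr(b a b) = tr(b) tr(a b) - tr(a) = y*z - x
tr(a^2 b a b) = tr(a) tr(b a b a) - tr(b a b) = x*z^2 - y*z - x
tr(b^-1 a^2 b a) = tr(a^2 b a) tr(b) - tr(a^2 b a b) = x^2*y*z - x*y^2 - x*z^2 + x
tr(a b^-2 a^2 b) = tr(b^-1 a^2 b a) tr(b) - tr(b^-1 a^2 b a b) = x^2*y^2*z - x*y^3 - x*y*z^2 - x^2*z + 2*x*y + z
assemble the triple (tr(r) - 2; tr(r a) - x; tr(r b) - y)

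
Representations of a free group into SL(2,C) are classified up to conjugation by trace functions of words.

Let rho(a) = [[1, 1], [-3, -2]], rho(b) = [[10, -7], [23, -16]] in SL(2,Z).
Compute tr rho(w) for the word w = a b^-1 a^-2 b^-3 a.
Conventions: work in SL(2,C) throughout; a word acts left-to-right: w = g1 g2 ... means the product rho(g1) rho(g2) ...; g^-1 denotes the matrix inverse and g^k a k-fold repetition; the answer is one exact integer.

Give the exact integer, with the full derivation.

-240801

rho(a) = [[1, 1], [-3, -2]]
... * rho(b^-1) = [[-16, 7], [-23, 10]]  ->  [[-39, 17], [94, -41]]
... * rho(a^-1) = [[-2, -1], [3, 1]]  ->  [[129, 56], [-311, -135]]
... * rho(a^-1) = [[-2, -1], [3, 1]]  ->  [[-90, -73], [217, 176]]
... * rho(b^-1) = [[-16, 7], [-23, 10]]  ->  [[3119, -1360], [-7520, 3279]]
... * rho(b^-1) = [[-16, 7], [-23, 10]]  ->  [[-18624, 8233], [44903, -19850]]
... * rho(b^-1) = [[-16, 7], [-23, 10]]  ->  [[108625, -48038], [-261898, 115821]]
... * rho(a) = [[1, 1], [-3, -2]]  ->  [[252739, 204701], [-609361, -493540]]
tr = 252739 + -493540 = -240801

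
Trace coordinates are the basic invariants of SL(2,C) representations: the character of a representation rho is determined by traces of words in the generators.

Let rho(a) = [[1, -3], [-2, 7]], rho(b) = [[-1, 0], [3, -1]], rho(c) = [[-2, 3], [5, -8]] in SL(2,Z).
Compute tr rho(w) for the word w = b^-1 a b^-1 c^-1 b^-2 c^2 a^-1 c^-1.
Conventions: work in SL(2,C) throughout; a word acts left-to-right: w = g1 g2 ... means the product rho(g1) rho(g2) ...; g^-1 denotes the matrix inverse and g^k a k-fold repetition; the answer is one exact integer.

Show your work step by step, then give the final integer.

rho(b^-1) = [[-1, 0], [-3, -1]]
... * rho(a) = [[1, -3], [-2, 7]]  ->  [[-1, 3], [-1, 2]]
... * rho(b^-1) = [[-1, 0], [-3, -1]]  ->  [[-8, -3], [-5, -2]]
... * rho(c^-1) = [[-8, -3], [-5, -2]]  ->  [[79, 30], [50, 19]]
... * rho(b^-1) = [[-1, 0], [-3, -1]]  ->  [[-169, -30], [-107, -19]]
... * rho(b^-1) = [[-1, 0], [-3, -1]]  ->  [[259, 30], [164, 19]]
... * rho(c) = [[-2, 3], [5, -8]]  ->  [[-368, 537], [-233, 340]]
... * rho(c) = [[-2, 3], [5, -8]]  ->  [[3421, -5400], [2166, -3419]]
... * rho(a^-1) = [[7, 3], [2, 1]]  ->  [[13147, 4863], [8324, 3079]]
... * rho(c^-1) = [[-8, -3], [-5, -2]]  ->  [[-129491, -49167], [-81987, -31130]]
tr = -129491 + -31130 = -160621

-160621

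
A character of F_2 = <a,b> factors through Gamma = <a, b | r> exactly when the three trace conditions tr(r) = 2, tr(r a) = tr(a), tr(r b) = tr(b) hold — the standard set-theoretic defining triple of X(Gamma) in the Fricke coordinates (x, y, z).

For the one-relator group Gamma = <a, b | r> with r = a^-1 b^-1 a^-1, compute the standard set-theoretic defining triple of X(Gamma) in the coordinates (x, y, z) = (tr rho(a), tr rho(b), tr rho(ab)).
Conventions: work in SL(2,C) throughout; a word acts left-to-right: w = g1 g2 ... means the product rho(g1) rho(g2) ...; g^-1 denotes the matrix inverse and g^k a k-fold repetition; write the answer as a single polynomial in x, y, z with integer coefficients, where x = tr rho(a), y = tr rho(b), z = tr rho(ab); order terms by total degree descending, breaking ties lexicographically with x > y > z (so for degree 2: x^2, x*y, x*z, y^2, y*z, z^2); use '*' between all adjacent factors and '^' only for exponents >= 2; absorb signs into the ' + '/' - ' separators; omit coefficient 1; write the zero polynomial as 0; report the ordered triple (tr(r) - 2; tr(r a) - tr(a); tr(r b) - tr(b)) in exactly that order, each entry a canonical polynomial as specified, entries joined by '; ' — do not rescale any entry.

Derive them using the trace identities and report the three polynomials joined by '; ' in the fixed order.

tr(a^-1) = tr(a) = x
tr(a^-1 b) = tr(b) tr(a) - tr(b a) = x*y - z
and tr(a^-1 b^-1) = tr(a^-1) tr(b) - tr(a^-1 b) = z
tr(a^-1 b^-1 a^-1) = tr(a^-1 b^-1) tr(a) - tr(a^-1 b^-1 a) = x*z - y
next, tr(b a b) = tr(b) tr(a b) - tr(a)   [square of b] = y*z - x
next, tr(b a b a) = tr(b a) tr(b a) - tr(1)   [split at a repeated b] = z^2 - 2
next, tr(a b a^-1 b) = tr(b a b) tr(a) - tr(b a b a)   [inverse elimination on a] = x*y*z - x^2 - z^2 + 2
next, tr(b a^-1 b^-1 a) = tr(a b a^-1) tr(b) - tr(a b a^-1 b)   [inverse elimination on b] = -x*y*z + x^2 + y^2 + z^2 - 2
and tr(a^-1 b^-1 a^-1 b) = tr(b a^-1 b^-1) tr(a) - tr(b a^-1 b^-1 a)   [inverse elimination on a] = x*y*z - y^2 - z^2 + 2
assemble the triple (tr(r) - 2; tr(r a) - x; tr(r b) - y)

x*z - y - 2; -x + z; x*y*z - y^2 - z^2 - y + 2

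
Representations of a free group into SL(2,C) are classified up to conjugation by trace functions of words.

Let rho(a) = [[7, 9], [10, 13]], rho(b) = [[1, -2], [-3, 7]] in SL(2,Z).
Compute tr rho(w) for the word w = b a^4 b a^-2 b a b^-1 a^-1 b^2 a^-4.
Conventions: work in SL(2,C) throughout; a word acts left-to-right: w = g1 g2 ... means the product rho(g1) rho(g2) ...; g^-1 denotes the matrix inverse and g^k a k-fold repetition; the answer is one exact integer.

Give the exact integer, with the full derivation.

rho(b) = [[1, -2], [-3, 7]]
... * rho(a) = [[7, 9], [10, 13]]  ->  [[-13, -17], [49, 64]]
... * rho(a) = [[7, 9], [10, 13]]  ->  [[-261, -338], [983, 1273]]
... * rho(a) = [[7, 9], [10, 13]]  ->  [[-5207, -6743], [19611, 25396]]
... * rho(a) = [[7, 9], [10, 13]]  ->  [[-103879, -134522], [391237, 506647]]
... * rho(b) = [[1, -2], [-3, 7]]  ->  [[299687, -733896], [-1128704, 2764055]]
... * rho(a^-1) = [[13, -9], [-10, 7]]  ->  [[11234891, -7834455], [-42313702, 29506721]]
... * rho(a^-1) = [[13, -9], [-10, 7]]  ->  [[224398133, -155955204], [-845145336, 587370365]]
... * rho(b) = [[1, -2], [-3, 7]]  ->  [[692263745, -1540482694], [-2607256431, 5801883227]]
... * rho(a) = [[7, 9], [10, 13]]  ->  [[-10558980725, -13795901317], [39768037253, 51959174072]]
... * rho(b^-1) = [[7, 2], [3, 1]]  ->  [[-115300569026, -34913862767], [434253782987, 131495248578]]
... * rho(a^-1) = [[13, -9], [-10, 7]]  ->  [[-1149768769668, 793308081865], [4330346693051, -2987817306837]]
... * rho(b) = [[1, -2], [-3, 7]]  ->  [[-3529693015263, 7852694112391], [13293798613562, -29575414533961]]
... * rho(b) = [[1, -2], [-3, 7]]  ->  [[-27087775352436, 62028244817263], [102020042215445, -233615498964851]]
... * rho(a^-1) = [[13, -9], [-10, 7]]  ->  [[-972423527754298, 677987691892765], [3662415538449295, -2553488872692962]]
... * rho(a^-1) = [[13, -9], [-10, 7]]  ->  [[-19421382779733524, 13497725593038037], [73146290726770455, -50836161954894389]]
... * rho(a^-1) = [[13, -9], [-10, 7]]  ->  [[-387455232066916182, 269276524168867975], [1459263398996959805, -1014169750225194818]]
... * rho(a^-1) = [[13, -9], [-10, 7]]  ->  [[-7729683258558590116, 5372032757784321463], [29112121689212425645, -20232558842549001971]]
tr = -7729683258558590116 + -20232558842549001971 = -27962242101107592087

-27962242101107592087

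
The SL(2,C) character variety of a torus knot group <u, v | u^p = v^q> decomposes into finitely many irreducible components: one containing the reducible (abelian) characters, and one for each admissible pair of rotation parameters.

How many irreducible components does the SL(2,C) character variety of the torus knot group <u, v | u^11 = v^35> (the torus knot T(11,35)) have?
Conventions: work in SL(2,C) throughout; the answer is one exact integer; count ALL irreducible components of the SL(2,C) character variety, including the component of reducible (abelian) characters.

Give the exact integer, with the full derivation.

For T(11,35): irreducibility forces the central element u^11 = v^35 to one of +I, -I.
On an irreducible component, tr(u) is locked at 2*cos(pi*alpha/11) for some alpha in 1..10, and tr(v) at 2*cos(pi*beta/35) for some beta in 1..34.
The two central values (-1)^alpha I and (-1)^beta I must be the same matrix, so alpha and beta share a parity.
Counting: 5 odd alphas x 17 odd betas + 5 even alphas x 17 even betas = 85 + 85 = 170.
components with irreducible characters: 170; plus the single component of reducible (abelian) characters: total 171.

171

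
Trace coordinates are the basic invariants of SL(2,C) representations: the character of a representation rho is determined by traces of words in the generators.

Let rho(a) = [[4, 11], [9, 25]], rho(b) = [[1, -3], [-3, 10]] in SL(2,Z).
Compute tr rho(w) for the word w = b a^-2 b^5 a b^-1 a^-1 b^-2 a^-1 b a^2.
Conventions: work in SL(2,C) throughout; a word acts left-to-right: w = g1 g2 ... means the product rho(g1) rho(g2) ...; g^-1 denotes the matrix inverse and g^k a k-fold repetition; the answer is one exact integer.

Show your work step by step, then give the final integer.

-13713707418115385935

rho(b) = [[1, -3], [-3, 10]]
... * rho(a^-1) = [[25, -11], [-9, 4]]  ->  [[52, -23], [-165, 73]]
... * rho(a^-1) = [[25, -11], [-9, 4]]  ->  [[1507, -664], [-4782, 2107]]
... * rho(b) = [[1, -3], [-3, 10]]  ->  [[3499, -11161], [-11103, 35416]]
... * rho(b) = [[1, -3], [-3, 10]]  ->  [[36982, -122107], [-117351, 387469]]
... * rho(b) = [[1, -3], [-3, 10]]  ->  [[403303, -1332016], [-1279758, 4226743]]
... * rho(b) = [[1, -3], [-3, 10]]  ->  [[4399351, -14530069], [-13959987, 46106704]]
... * rho(b) = [[1, -3], [-3, 10]]  ->  [[47989558, -158498743], [-152280099, 502947001]]
... * rho(a) = [[4, 11], [9, 25]]  ->  [[-1234530455, -3434583437], [3917402613, 10898593936]]
... * rho(b^-1) = [[10, 3], [3, 1]]  ->  [[-22649054861, -7138174802], [71869807938, 22650801775]]
... * rho(a^-1) = [[25, -11], [-9, 4]]  ->  [[-501982798307, 220586904263], [1592887982475, -699964680218]]
... * rho(b^-1) = [[10, 3], [3, 1]]  ->  [[-4358067270281, -1285361490658], [13828985784096, 4078699267207]]
... * rho(b^-1) = [[10, 3], [3, 1]]  ->  [[-47436757174784, -14359563301501], [150525955642581, 45565656619495]]
... * rho(a^-1) = [[25, -11], [-9, 4]]  ->  [[-1056682859656091, 464366075716620], [3353057981489070, -1473522885590411]]
... * rho(b) = [[1, -3], [-3, 10]]  ->  [[-2449781086805951, 7813709336134473], [7773626638260303, -24794402800371320]]
... * rho(a) = [[4, 11], [9, 25]]  ->  [[60524259677986453, 168395141448496364], [-192055118650300668, -534350176988419667]]
... * rho(a) = [[4, 11], [9, 25]]  ->  [[1757653311748413088, 4875645392670260083], [-5577372067496979675, -15471360729863799023]]
tr = 1757653311748413088 + -15471360729863799023 = -13713707418115385935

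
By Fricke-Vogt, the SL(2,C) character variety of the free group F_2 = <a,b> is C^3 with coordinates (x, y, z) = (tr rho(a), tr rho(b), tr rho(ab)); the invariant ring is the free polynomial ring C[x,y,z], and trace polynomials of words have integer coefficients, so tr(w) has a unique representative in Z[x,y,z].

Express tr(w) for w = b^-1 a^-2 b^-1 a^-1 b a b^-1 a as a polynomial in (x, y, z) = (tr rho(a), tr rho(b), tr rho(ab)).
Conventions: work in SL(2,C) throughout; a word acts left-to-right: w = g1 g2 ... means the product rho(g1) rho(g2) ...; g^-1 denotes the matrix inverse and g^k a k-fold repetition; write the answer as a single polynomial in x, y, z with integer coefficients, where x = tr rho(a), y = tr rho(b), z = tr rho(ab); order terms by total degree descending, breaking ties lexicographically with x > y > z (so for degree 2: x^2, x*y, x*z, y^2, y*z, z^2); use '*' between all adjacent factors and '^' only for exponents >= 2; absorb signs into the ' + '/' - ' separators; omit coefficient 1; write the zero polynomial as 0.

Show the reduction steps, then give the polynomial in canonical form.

-x^3*y^2*z^2 + x^4*y*z + 2*x^2*y^3*z + 2*x^2*y*z^3 - x^3*y^2 - x^3*z^2 - x*y^4 - 3*x*y^2*z^2 - x*z^4 - 3*x^2*y*z + y^3*z + y*z^3 + 4*x*y^2 + 4*x*z^2 - 3*y*z - x

and trace(a b a) = trace(a) * trace(b a) - trace(b) = x*z - y
trace(a b a b) = trace(b a) * trace(b a) - trace(1)   [split at repeated b] = z^2 - 2
and trace(b a b^-1 a) = trace(a b a) * trace(b) - trace(a b a b) = x*y*z - y^2 - z^2 + 2
trace(a^-1 b a b^-1) = trace(b a b^-1) * trace(a) - trace(b a b^-1 a) = -x*y*z + x^2 + y^2 + z^2 - 2
and trace(a^2) = trace(a) * trace(a) - trace(1) = x^2 - 2
trace(b a^2 b) = trace(b) * trace(a^2 b) - trace(a^2) = x*y*z - x^2 - y^2 + 2
trace(b a b) = trace(b) * trace(a b) - trace(a) = y*z - x
trace(b a^2 b a) = trace(a) * trace(b a b a) - trace(b a b) = x*z^2 - y*z - x
next, trace(a b a^-1 b a) = trace(b a^2 b) * trace(a) - trace(b a^2 b a) = x^2*y*z - x^3 - x*y^2 - x*z^2 + y*z + 3*x
trace(b a b a b) = trace(b) * trace(a b a b) - trace(a b a) = y*z^2 - x*z - y
trace(b a b a b a) = trace(a b) * trace(a b a b) - trace(a^-1 b^-1)   [split at repeated a] = z^3 - 3*z
trace(a b a^-1 b a b) = trace(b a b a b) * trace(a) - trace(b a b a b a) = x*y*z^2 - x^2*z - z^3 - x*y + 3*z
next, trace(b a b^-1 a b a^-1) = trace(a b a^-1 b a) * trace(b) - trace(a b a^-1 b a b) = x^2*y^2*z - x^3*y - x*y^3 - 2*x*y*z^2 + x^2*z + y^2*z + z^3 + 4*x*y - 3*z
and trace(b a b^-1 a b) = trace(a b^2 a) * trace(b) - trace(a b^2 a b) = x*y^2*z - x^2*y - y^3 - y*z^2 + x*z + 3*y
trace(a^-2 b a b^-1 a b) = trace(b a b^-1 a b a^-1) * trace(a) - trace(b a b^-1 a b) = x^3*y^2*z - x^4*y - x^2*y^3 - 2*x^2*y*z^2 + x^3*z + x*z^3 + 5*x^2*y + y^3 + y*z^2 - 4*x*z - 3*y
trace(a^-1 b a b^-1 a b^-1 a^-1) = trace(a^-2 b a b^-1 a) * trace(b) - trace(a^-2 b a b^-1 a b) = -x^3*y^2*z + x^4*y + x^2*y^3 + 2*x^2*y*z^2 - x^3*z - x*y^2*z - x*z^3 - 4*x^2*y + 4*x*z + y
trace(b a^3 b) = trace(a) * trace(b^2 a^2) - trace(b^2 a) = x^2*y*z - x^3 - x*y^2 - y*z + 3*x
next, trace(b a^3 b a) = trace(a) * trace(a b a b a) - trace(a b a b) = x^2*z^2 - x*y*z - x^2 - z^2 + 2
and trace(a b a^-1 b a^2) = trace(b a^3 b) * trace(a) - trace(b a^3 b a) = x^3*y*z - x^4 - x^2*y^2 - x^2*z^2 + 4*x^2 + z^2 - 2
trace(a^2 b a) = trace(a) * trace(b a^2) - trace(b a) = x^2*z - x*y - z
trace(b a^2 b a b) = trace(b) * trace(a^2 b a b) - trace(a^2 b a) = x*y*z^2 - x^2*z - y^2*z + z
and trace(b a^2 b a b a) = trace(a) * trace(b a b a b a) - trace(b a b a b) = x*z^3 - y*z^2 - 2*x*z + y
and trace(a b a^-1 b a^2 b) = trace(b a^2 b a b) * trace(a) - trace(b a^2 b a b a) = x^2*y*z^2 - x^3*z - x*y^2*z - x*z^3 + y*z^2 + 3*x*z - y
and trace(a b^-1 a b a^-1 b a) = trace(a b a^-1 b a^2) * trace(b) - trace(a b a^-1 b a^2 b) = x^3*y^2*z - x^4*y - x^2*y^3 - 2*x^2*y*z^2 + x^3*z + x*y^2*z + x*z^3 + 4*x^2*y - 3*x*z - y
trace(b^2 a b) = trace(b) * trace(b a b) - trace(b a) = y^2*z - x*y - z
trace(a b^2 a b a) = trace(a) * trace(b^2 a b a) - trace(b^2 a b) = x*y*z^2 - x^2*z - y^2*z + z
and trace(a b^2 a b a b) = trace(b) * trace(a b a b a b) - trace(a b a b a) = y*z^3 - x*z^2 - 2*y*z + x
next, trace(b a b a b^-1 a b) = trace(a b^2 a b a) * trace(b) - trace(a b^2 a b a b) = x*y^2*z^2 - x^2*y*z - y^3*z - y*z^3 + x*z^2 + 3*y*z - x
and trace(a b a b a b a b) = trace(a b) * trace(a b a b a b) - trace(a^-1 b^-1 a^-1 b^-1)   [split at repeated a] = z^4 - 4*z^2 + 2
trace(b a b a b^-1 a b a) = trace(a b a b a b a) * trace(b) - trace(a b a b a b a b) = x*y*z^3 - y^2*z^2 - z^4 - 2*x*y*z + y^2 + 4*z^2 - 2
next, trace(a b^-1 a b a^-1 b a b) = trace(b a b a b^-1 a b) * trace(a) - trace(b a b a b^-1 a b a) = x^2*y^2*z^2 - x^3*y*z - x*y^3*z - 2*x*y*z^3 + x^2*z^2 + y^2*z^2 + z^4 + 5*x*y*z - x^2 - y^2 - 4*z^2 + 2
trace(b a^-1 b a b^-1 a b^-1 a) = trace(a b^-1 a b a^-1 b a) * trace(b) - trace(a b^-1 a b a^-1 b a b) = x^3*y^3*z - x^4*y^2 - x^2*y^4 - 3*x^2*y^2*z^2 + 2*x^3*y*z + 2*x*y^3*z + 3*x*y*z^3 + 4*x^2*y^2 - x^2*z^2 - y^2*z^2 - z^4 - 8*x*y*z + x^2 + 4*z^2 - 2
trace(a^-1 b a b^-1 a b^-1 a^-1 b) = trace(b a^-1 b a b^-1 a b^-1) * trace(a) - trace(b a^-1 b a b^-1 a b^-1 a) = -x^3*y^3*z + x^4*y^2 + x^2*y^4 + 3*x^2*y^2*z^2 - 2*x^3*y*z - 2*x*y^3*z - 3*x*y*z^3 - 4*x^2*y^2 + x^2*z^2 + y^2*z^2 + z^4 + 8*x*y*z - 4*z^2 + 2
next, trace(a^-1 b^-1 a^-1 b a b^-1 a b^-1) = trace(a^-1 b a b^-1 a b^-1 a^-1) * trace(b) - trace(a^-1 b a b^-1 a b^-1 a^-1 b) = -x^2*y^2*z^2 + x^3*y*z + x*y^3*z + 2*x*y*z^3 - x^2*z^2 - y^2*z^2 - z^4 - 4*x*y*z + y^2 + 4*z^2 - 2
next, trace(b^-1 a^-1 b a^2) = trace(a^-1 b a^2) * trace(b) - trace(a^-1 b a^2 b) = -x^2*y*z + x^3 + x*y^2 + x*z^2 - 3*x
trace(a b^-2 a^-1 b a) = trace(b^-1 a^-1 b a^2) * trace(b) - trace(b^-1 a^-1 b a^2 b) = -x^2*y^2*z + x^3*y + x*y^3 + x*y*z^2 - 3*x*y - z
trace(a^-1 b a b a b^-1) = trace(a^-1 b a b a) * trace(b) - trace(a^-1 b a b a b) = -x*y*z^2 + x^2*z + y^2*z + z^3 - 3*z
and trace(a b^-2 a^-1 b a b) = trace(a^-1 b a b a b^-1) * trace(b) - trace(a^-1 b a b a) = -x*y^2*z^2 + x^2*y*z + y^3*z + y*z^3 - 4*y*z + x
trace(b^-1 a^-1 b a b^-1 a b^-1) = trace(a b^-2 a^-1 b a) * trace(b) - trace(a b^-2 a^-1 b a b) = -x^2*y^3*z + x^3*y^2 + x*y^4 + 2*x*y^2*z^2 - x^2*y*z - y^3*z - y*z^3 - 3*x*y^2 + 3*y*z - x
trace(b^-1 a^-2 b^-1 a^-1 b a b^-1 a) = trace(a^-1 b^-1 a^-1 b a b^-1 a b^-1) * trace(a) - trace(a^-1 b^-1 a^-1 b a b^-1 a b^-1 a) = -x^3*y^2*z^2 + x^4*y*z + 2*x^2*y^3*z + 2*x^2*y*z^3 - x^3*y^2 - x^3*z^2 - x*y^4 - 3*x*y^2*z^2 - x*z^4 - 3*x^2*y*z + y^3*z + y*z^3 + 4*x*y^2 + 4*x*z^2 - 3*y*z - x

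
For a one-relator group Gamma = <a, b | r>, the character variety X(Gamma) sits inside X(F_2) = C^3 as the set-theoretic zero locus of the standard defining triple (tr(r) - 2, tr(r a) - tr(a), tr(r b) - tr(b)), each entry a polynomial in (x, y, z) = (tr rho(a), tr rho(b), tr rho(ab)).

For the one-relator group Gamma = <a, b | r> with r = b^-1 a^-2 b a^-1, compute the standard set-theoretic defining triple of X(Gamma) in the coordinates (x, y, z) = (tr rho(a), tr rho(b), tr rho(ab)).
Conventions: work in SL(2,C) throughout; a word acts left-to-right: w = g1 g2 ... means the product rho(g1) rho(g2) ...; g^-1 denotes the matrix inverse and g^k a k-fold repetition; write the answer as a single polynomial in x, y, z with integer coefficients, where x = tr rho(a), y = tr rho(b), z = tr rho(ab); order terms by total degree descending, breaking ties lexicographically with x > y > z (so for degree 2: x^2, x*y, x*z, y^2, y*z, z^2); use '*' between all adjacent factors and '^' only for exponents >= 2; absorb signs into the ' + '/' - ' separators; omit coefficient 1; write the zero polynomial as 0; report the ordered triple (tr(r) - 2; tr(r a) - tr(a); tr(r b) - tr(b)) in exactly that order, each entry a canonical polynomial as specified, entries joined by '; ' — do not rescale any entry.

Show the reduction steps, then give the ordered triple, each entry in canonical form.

x^2*y*z - x*y^2 - x*z^2 + x - 2; x^2 - x - 2; x^3*y - x^2*z - 2*x*y - y + z

trace(a^-1) = trace(a) = x
trace(a b a) = trace(a) * trace(b a) - trace(b)   [square of a] = x*z - y
trace(a b a b) = trace(b a) * trace(b a) - trace(1)   [split at a repeated b] = z^2 - 2
trace(b a b^-1 a) = trace(a b a) * trace(b) - trace(a b a b)   [inverse elimination on b] = x*y*z - y^2 - z^2 + 2
trace(b^-1 a^-1 b a) = trace(b a b^-1) * trace(a) - trace(b a b^-1 a)   [inverse elimination on a] = -x*y*z + x^2 + y^2 + z^2 - 2
trace(b a^-1 b^-1 a^-1) = trace(b^-1 a^-1 b) * trace(a) - trace(b^-1 a^-1 b a)   [inverse elimination on a] = x*y*z - y^2 - z^2 + 2
trace(b^-1 a^-2 b a^-1) = trace(b a^-1 b^-1 a^-1) * trace(a) - trace(b a^-1 b^-1)   [inverse elimination on a] = x^2*y*z - x*y^2 - x*z^2 + x
trace(a^-2) = trace(a^-1) * trace(a) - trace(1) = x^2 - 2
trace(b a^-1) = trace(b) * trace(a) - trace(b a) = x*y - z
trace(a^-1 b a^-1) = trace(b a^-1) * trace(a) - trace(b) = x^2*y - x*z - y
trace(a^-2 b a^-1) = trace(a^-1 b a^-1) * trace(a) - trace(a^-1 b) = x^3*y - x^2*z - 2*x*y + z
assemble the triple (trace(r) - 2; trace(r a) - x; trace(r b) - y)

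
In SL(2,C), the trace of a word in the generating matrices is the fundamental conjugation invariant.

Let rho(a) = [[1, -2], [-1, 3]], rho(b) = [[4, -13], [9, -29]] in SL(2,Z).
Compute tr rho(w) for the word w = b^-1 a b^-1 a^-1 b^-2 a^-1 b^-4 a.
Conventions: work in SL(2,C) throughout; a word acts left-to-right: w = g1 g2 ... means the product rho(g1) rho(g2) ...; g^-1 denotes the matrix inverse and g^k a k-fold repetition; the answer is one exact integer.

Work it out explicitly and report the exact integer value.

424255025183

rho(b^-1) = [[-29, 13], [-9, 4]]
... * rho(a) = [[1, -2], [-1, 3]]  ->  [[-42, 97], [-13, 30]]
... * rho(b^-1) = [[-29, 13], [-9, 4]]  ->  [[345, -158], [107, -49]]
... * rho(a^-1) = [[3, 2], [1, 1]]  ->  [[877, 532], [272, 165]]
... * rho(b^-1) = [[-29, 13], [-9, 4]]  ->  [[-30221, 13529], [-9373, 4196]]
... * rho(b^-1) = [[-29, 13], [-9, 4]]  ->  [[754648, -338757], [234053, -105065]]
... * rho(a^-1) = [[3, 2], [1, 1]]  ->  [[1925187, 1170539], [597094, 363041]]
... * rho(b^-1) = [[-29, 13], [-9, 4]]  ->  [[-66365274, 29709587], [-20583095, 9214386]]
... * rho(b^-1) = [[-29, 13], [-9, 4]]  ->  [[1657206663, -743910214], [513980281, -230722691]]
... * rho(b^-1) = [[-29, 13], [-9, 4]]  ->  [[-41363801301, 18568045763], [-12828923930, 5758852889]]
... * rho(b^-1) = [[-29, 13], [-9, 4]]  ->  [[1032437825862, -463457233861], [320209117969, -143740599534]]
... * rho(a) = [[1, -2], [-1, 3]]  ->  [[1495895059723, -3455247353307], [463949717503, -1071640034540]]
tr = 1495895059723 + -1071640034540 = 424255025183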